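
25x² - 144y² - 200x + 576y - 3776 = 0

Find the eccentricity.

Rearranging, 25(x² - 8x) -144(y² - 4y) = 3776.
25(x - 4)² -144(y - 2)² = 3776 + 400 - 576 = 3600
Divide by 3600: (x - 4)²/144 - (y - 2)²/25 = 1
Hyperbola, center (4, 2), transverse axis horizontal; a² = 144, b² = 25.
c² = a² + b² = 169, so c = 13.
e = c/a = 13/12.

e = 13/12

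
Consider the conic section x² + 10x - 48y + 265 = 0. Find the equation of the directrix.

Only x is squared. Complete the square in x: (x + 5)² = 48(y - 5).
Vertex (-5, 5); 4p = 48 so p = 12. Opens up.
Directrix is the horizontal line y = k − p = 5 − (12) = -7.

y = -7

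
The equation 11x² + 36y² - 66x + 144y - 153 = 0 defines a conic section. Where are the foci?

(-2, -2) and (8, -2)

Group the x- and y-terms: 11(x² - 6x) + 36(y² + 4y) = 153
11(x - 3)² + 36(y + 2)² = 153 + 99 + 144 = 396
Divide by 396: (x - 3)²/36 + (y + 2)²/11 = 1
Ellipse, center (3, -2), major axis horizontal; a² = 36, b² = 11.
c² = a² - b² = 36 - 11 = 25, so c = 5.
Foci lie on the horizontal axis through the center: (h ± c, k).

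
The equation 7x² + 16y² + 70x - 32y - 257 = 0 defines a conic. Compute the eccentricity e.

Group the x- and y-terms: 7(x² + 10x) + 16(y² - 2y) = 257
Complete the square in x and y: 7(x + 5)² + 16(y - 1)² = 257 + 175 + 16 = 448
Dividing both sides by 448: (x + 5)²/64 + (y - 1)²/28 = 1
Ellipse, center (-5, 1), major axis horizontal; a² = 64, b² = 28.
c² = a² - b² = 36, so c = 6.
e = c/a = 6/8 = 3/4.

e = 3/4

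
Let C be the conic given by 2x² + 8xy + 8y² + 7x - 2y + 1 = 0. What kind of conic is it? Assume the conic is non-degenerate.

parabola

A = 2, B = 8, C = 8.
Discriminant B² − 4AC = 8² − 4·2·8 = 0.
B² − 4AC = 0 ⇒ parabola.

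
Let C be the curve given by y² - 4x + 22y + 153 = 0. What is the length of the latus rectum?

4

Only y is squared. Complete the square in y: (y + 11)² = 4(x - 8).
Vertex (8, -11); 4p = 4 so p = 1. Opens right.
Latus rectum length = |4p| = 4.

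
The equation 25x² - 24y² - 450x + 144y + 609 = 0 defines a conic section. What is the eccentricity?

Rearranging, 25(x² - 18x) -24(y² - 6y) = -609.
Complete the square: 25(x - 9)² -24(y - 3)² = -609 + 2025 - 216 = 1200
Divide through by 1200 to get (x - 9)²/48 - (y - 3)²/50 = 1.
Hyperbola, center (9, 3), transverse axis horizontal; a² = 48, b² = 50.
c² = a² + b² = 98, so c = 7√2.
e = c/a = 7√2/4√3 = 7√6/12.

e = 7√6/12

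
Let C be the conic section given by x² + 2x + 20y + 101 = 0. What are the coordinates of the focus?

Only x is squared. Complete the square in x: (x + 1)² = -20(y + 5).
Vertex (-1, -5); 4p = -20 so p = -5. Opens down.
Focus is p units from the vertex along the axis: (h, k + p).

(-1, -10)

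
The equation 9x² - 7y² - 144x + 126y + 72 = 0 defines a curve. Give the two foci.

(8, 5) and (8, 13)

Collect terms: 9(x² - 16x) -7(y² - 18y) = -72
Complete the square in x and y: 9(x - 8)² -7(y - 9)² = -72 + 576 - 567 = -63
Dividing both sides by -63: (y - 9)²/9 - (x - 8)²/7 = 1
Hyperbola, center (8, 9), transverse axis vertical; a² = 9, b² = 7.
c² = a² + b² = 9 + 7 = 16, so c = 4.
Foci lie on the vertical axis through the center: (h, k ± c).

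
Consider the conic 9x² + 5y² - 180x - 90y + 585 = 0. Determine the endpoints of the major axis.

9(x² - 20x) + 5(y² - 18y) = -585
Completing the square gives 9(x - 10)² + 5(y - 9)² = -585 + 900 + 405 = 720.
Divide by 720: (x - 10)²/80 + (y - 9)²/144 = 1
Ellipse, center (10, 9), major axis vertical; a² = 144, b² = 80.
a = 12. Vertices at (h, k ± a).

(10, -3) and (10, 21)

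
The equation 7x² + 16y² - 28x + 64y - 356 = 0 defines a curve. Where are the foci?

(-4, -2) and (8, -2)

Group the x- and y-terms: 7(x² - 4x) + 16(y² + 4y) = 356
Complete the square in x and y: 7(x - 2)² + 16(y + 2)² = 356 + 28 + 64 = 448
Divide through by 448 to get (x - 2)²/64 + (y + 2)²/28 = 1.
Ellipse, center (2, -2), major axis horizontal; a² = 64, b² = 28.
c² = a² - b² = 64 - 28 = 36, so c = 6.
Foci lie on the horizontal axis through the center: (h ± c, k).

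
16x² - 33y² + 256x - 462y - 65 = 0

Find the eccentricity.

e = 7/4

Group: 16(x² + 16x) -33(y² + 14y) = 65
16(x + 8)² -33(y + 7)² = 65 + 1024 - 1617 = -528
Dividing both sides by -528: (y + 7)²/16 - (x + 8)²/33 = 1
Hyperbola, center (-8, -7), transverse axis vertical; a² = 16, b² = 33.
c² = a² + b² = 49, so c = 7.
e = c/a = 7/4.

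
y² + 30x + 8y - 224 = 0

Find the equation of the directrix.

x = 31/2

Only y is squared. Complete the square in y: (y + 4)² = -30(x - 8).
Vertex (8, -4); 4p = -30 so p = -15/2. Opens left.
Directrix is the vertical line x = h − p = 8 − (-15/2) = 31/2.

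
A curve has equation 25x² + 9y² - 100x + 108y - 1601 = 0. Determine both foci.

(2, -18) and (2, 6)

Collect terms: 25(x² - 4x) + 9(y² + 12y) = 1601
25(x - 2)² + 9(y + 6)² = 1601 + 100 + 324 = 2025
Dividing both sides by 2025: (x - 2)²/81 + (y + 6)²/225 = 1
Ellipse, center (2, -6), major axis vertical; a² = 225, b² = 81.
c² = a² - b² = 225 - 81 = 144, so c = 12.
Foci lie on the vertical axis through the center: (h, k ± c).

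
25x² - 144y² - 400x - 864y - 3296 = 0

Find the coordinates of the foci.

Rearranging, 25(x² - 16x) -144(y² + 6y) = 3296.
Completing the square gives 25(x - 8)² -144(y + 3)² = 3296 + 1600 - 1296 = 3600.
Divide through by 3600 to get (x - 8)²/144 - (y + 3)²/25 = 1.
Hyperbola, center (8, -3), transverse axis horizontal; a² = 144, b² = 25.
c² = a² + b² = 144 + 25 = 169, so c = 13.
Foci lie on the horizontal axis through the center: (h ± c, k).

(-5, -3) and (21, -3)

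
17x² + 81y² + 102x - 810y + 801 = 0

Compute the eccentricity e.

Rearranging, 17(x² + 6x) + 81(y² - 10y) = -801.
Completing the square gives 17(x + 3)² + 81(y - 5)² = -801 + 153 + 2025 = 1377.
Dividing both sides by 1377: (x + 3)²/81 + (y - 5)²/17 = 1
Ellipse, center (-3, 5), major axis horizontal; a² = 81, b² = 17.
c² = a² - b² = 64, so c = 8.
e = c/a = 8/9.

e = 8/9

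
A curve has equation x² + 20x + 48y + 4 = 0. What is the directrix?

y = 14

Only x is squared. Complete the square in x: (x + 10)² = -48(y - 2).
Vertex (-10, 2); 4p = -48 so p = -12. Opens down.
Directrix is the horizontal line y = k − p = 2 − (-12) = 14.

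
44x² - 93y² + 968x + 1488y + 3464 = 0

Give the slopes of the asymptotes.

Group: 44(x² + 22x) -93(y² - 16y) = -3464
Complete the square: 44(x + 11)² -93(y - 8)² = -3464 + 5324 - 5952 = -4092
Divide by -4092: (y - 8)²/44 - (x + 11)²/93 = 1
Hyperbola, center (-11, 8), transverse axis vertical; a² = 44, b² = 93.
For a vertical hyperbola the asymptotes have slope ±a/b.
Here that is ±2√11/√93 = ±2√1023/93.

2√1023/93 and -2√1023/93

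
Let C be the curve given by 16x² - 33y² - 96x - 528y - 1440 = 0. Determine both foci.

(3, -15) and (3, -1)

Collect terms: 16(x² - 6x) -33(y² + 16y) = 1440
Completing the square gives 16(x - 3)² -33(y + 8)² = 1440 + 144 - 2112 = -528.
Divide by -528: (y + 8)²/16 - (x - 3)²/33 = 1
Hyperbola, center (3, -8), transverse axis vertical; a² = 16, b² = 33.
c² = a² + b² = 16 + 33 = 49, so c = 7.
Foci lie on the vertical axis through the center: (h, k ± c).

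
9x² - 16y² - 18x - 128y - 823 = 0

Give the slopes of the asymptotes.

9(x² - 2x) -16(y² + 8y) = 823
Complete the square: 9(x - 1)² -16(y + 4)² = 823 + 9 - 256 = 576
Divide through by 576 to get (x - 1)²/64 - (y + 4)²/36 = 1.
Hyperbola, center (1, -4), transverse axis horizontal; a² = 64, b² = 36.
For a horizontal hyperbola the asymptotes have slope ±b/a.
Here that is ±6/8 = ±3/4.

3/4 and -3/4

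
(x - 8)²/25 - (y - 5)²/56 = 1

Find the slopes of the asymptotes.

2√14/5 and -2√14/5

Center (8, 5). The positive term is the x-term, so the transverse axis is horizontal; a² = 25, b² = 56.
For a horizontal hyperbola the asymptotes have slope ±b/a.
Here that is ±2√14/5.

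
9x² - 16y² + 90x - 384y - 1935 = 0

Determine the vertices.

(-5, -15) and (-5, -9)

Rearranging, 9(x² + 10x) -16(y² + 24y) = 1935.
9(x + 5)² -16(y + 12)² = 1935 + 225 - 2304 = -144
Dividing both sides by -144: (y + 12)²/9 - (x + 5)²/16 = 1
Hyperbola, center (-5, -12), transverse axis vertical; a² = 9, b² = 16.
a = 3. Vertices at (h, k ± a).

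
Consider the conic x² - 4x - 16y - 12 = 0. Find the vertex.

Only x is squared. Complete the square in x: (x - 2)² = 16(y + 1).
Vertex (2, -1); 4p = 16 so p = 4. Opens up.

(2, -1)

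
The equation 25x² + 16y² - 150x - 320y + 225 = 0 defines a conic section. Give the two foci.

(3, 4) and (3, 16)

Rearranging, 25(x² - 6x) + 16(y² - 20y) = -225.
Completing the square gives 25(x - 3)² + 16(y - 10)² = -225 + 225 + 1600 = 1600.
Divide by 1600: (x - 3)²/64 + (y - 10)²/100 = 1
Ellipse, center (3, 10), major axis vertical; a² = 100, b² = 64.
c² = a² - b² = 100 - 64 = 36, so c = 6.
Foci lie on the vertical axis through the center: (h, k ± c).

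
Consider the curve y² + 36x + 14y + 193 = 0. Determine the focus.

(-13, -7)

Only y is squared. Complete the square in y: (y + 7)² = -36(x + 4).
Vertex (-4, -7); 4p = -36 so p = -9. Opens left.
Focus is p units from the vertex along the axis: (h + p, k).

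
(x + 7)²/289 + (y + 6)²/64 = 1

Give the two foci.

(-22, -6) and (8, -6)

Center (-7, -6). The larger denominator 289 sits under the x-term, so the major axis is horizontal; a² = 289, b² = 64.
c² = a² - b² = 289 - 64 = 225, so c = 15.
Foci lie on the horizontal axis through the center: (h ± c, k).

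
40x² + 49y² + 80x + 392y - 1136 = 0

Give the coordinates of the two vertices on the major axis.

40(x² + 2x) + 49(y² + 8y) = 1136
Complete the square in x and y: 40(x + 1)² + 49(y + 4)² = 1136 + 40 + 784 = 1960
Divide by 1960: (x + 1)²/49 + (y + 4)²/40 = 1
Ellipse, center (-1, -4), major axis horizontal; a² = 49, b² = 40.
a = 7. Vertices at (h ± a, k).

(-8, -4) and (6, -4)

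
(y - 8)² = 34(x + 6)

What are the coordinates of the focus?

(5/2, 8)

Vertex (-6, 8); 4p = 34 so p = 17/2. Opens right.
Focus is p units from the vertex along the axis: (h + p, k).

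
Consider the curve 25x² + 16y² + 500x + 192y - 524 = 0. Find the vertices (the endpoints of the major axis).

25(x² + 20x) + 16(y² + 12y) = 524
Completing the square gives 25(x + 10)² + 16(y + 6)² = 524 + 2500 + 576 = 3600.
Divide through by 3600 to get (x + 10)²/144 + (y + 6)²/225 = 1.
Ellipse, center (-10, -6), major axis vertical; a² = 225, b² = 144.
a = 15. Vertices at (h, k ± a).

(-10, -21) and (-10, 9)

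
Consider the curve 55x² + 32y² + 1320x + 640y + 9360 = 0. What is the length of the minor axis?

55(x² + 24x) + 32(y² + 20y) = -9360
Complete the square in x and y: 55(x + 12)² + 32(y + 10)² = -9360 + 7920 + 3200 = 1760
Dividing both sides by 1760: (x + 12)²/32 + (y + 10)²/55 = 1
Ellipse, center (-12, -10), major axis vertical; a² = 55, b² = 32.
b² = 32 so b = 4√2; the minor axis has length 2b = 8√2.

8√2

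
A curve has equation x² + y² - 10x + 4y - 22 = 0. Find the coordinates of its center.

(5, -2)

(x² - 10x) + (y² + 4y) = 22
(x - 5)² + (y + 2)² = 22 + 25 + 4 = 51
So (x - 5)² + (y + 2)² = 51.
Circle centered at (5, -2) with r² = 51.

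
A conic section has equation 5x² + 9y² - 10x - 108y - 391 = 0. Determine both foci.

5(x² - 2x) + 9(y² - 12y) = 391
Completing the square gives 5(x - 1)² + 9(y - 6)² = 391 + 5 + 324 = 720.
Divide through by 720 to get (x - 1)²/144 + (y - 6)²/80 = 1.
Ellipse, center (1, 6), major axis horizontal; a² = 144, b² = 80.
c² = a² - b² = 144 - 80 = 64, so c = 8.
Foci lie on the horizontal axis through the center: (h ± c, k).

(-7, 6) and (9, 6)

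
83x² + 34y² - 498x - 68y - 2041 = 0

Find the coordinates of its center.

(3, 1)

83(x² - 6x) + 34(y² - 2y) = 2041
Complete the square: 83(x - 3)² + 34(y - 1)² = 2041 + 747 + 34 = 2822
Dividing both sides by 2822: (x - 3)²/34 + (y - 1)²/83 = 1
Ellipse with center (3, 1).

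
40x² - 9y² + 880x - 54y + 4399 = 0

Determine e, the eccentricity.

e = 7/3

Group the x- and y-terms: 40(x² + 22x) -9(y² + 6y) = -4399
Completing the square gives 40(x + 11)² -9(y + 3)² = -4399 + 4840 - 81 = 360.
Dividing both sides by 360: (x + 11)²/9 - (y + 3)²/40 = 1
Hyperbola, center (-11, -3), transverse axis horizontal; a² = 9, b² = 40.
c² = a² + b² = 49, so c = 7.
e = c/a = 7/3.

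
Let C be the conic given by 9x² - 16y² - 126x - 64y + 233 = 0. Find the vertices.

Group the x- and y-terms: 9(x² - 14x) -16(y² + 4y) = -233
9(x - 7)² -16(y + 2)² = -233 + 441 - 64 = 144
Dividing both sides by 144: (x - 7)²/16 - (y + 2)²/9 = 1
Hyperbola, center (7, -2), transverse axis horizontal; a² = 16, b² = 9.
a = 4. Vertices at (h ± a, k).

(3, -2) and (11, -2)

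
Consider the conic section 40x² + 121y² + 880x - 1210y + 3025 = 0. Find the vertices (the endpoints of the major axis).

(-22, 5) and (0, 5)

Collect terms: 40(x² + 22x) + 121(y² - 10y) = -3025
40(x + 11)² + 121(y - 5)² = -3025 + 4840 + 3025 = 4840
Divide through by 4840 to get (x + 11)²/121 + (y - 5)²/40 = 1.
Ellipse, center (-11, 5), major axis horizontal; a² = 121, b² = 40.
a = 11. Vertices at (h ± a, k).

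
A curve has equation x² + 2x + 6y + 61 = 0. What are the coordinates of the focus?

Only x is squared. Complete the square in x: (x + 1)² = -6(y + 10).
Vertex (-1, -10); 4p = -6 so p = -3/2. Opens down.
Focus is p units from the vertex along the axis: (h, k + p).

(-1, -23/2)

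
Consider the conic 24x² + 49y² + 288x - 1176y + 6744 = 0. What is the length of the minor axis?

4√6

Group the x- and y-terms: 24(x² + 12x) + 49(y² - 24y) = -6744
Completing the square gives 24(x + 6)² + 49(y - 12)² = -6744 + 864 + 7056 = 1176.
Divide through by 1176 to get (x + 6)²/49 + (y - 12)²/24 = 1.
Ellipse, center (-6, 12), major axis horizontal; a² = 49, b² = 24.
b² = 24 so b = 2√6; the minor axis has length 2b = 4√6.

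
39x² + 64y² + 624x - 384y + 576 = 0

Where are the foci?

Rearranging, 39(x² + 16x) + 64(y² - 6y) = -576.
Completing the square gives 39(x + 8)² + 64(y - 3)² = -576 + 2496 + 576 = 2496.
Divide through by 2496 to get (x + 8)²/64 + (y - 3)²/39 = 1.
Ellipse, center (-8, 3), major axis horizontal; a² = 64, b² = 39.
c² = a² - b² = 64 - 39 = 25, so c = 5.
Foci lie on the horizontal axis through the center: (h ± c, k).

(-13, 3) and (-3, 3)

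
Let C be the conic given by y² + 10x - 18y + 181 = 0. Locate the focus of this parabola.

Only y is squared. Complete the square in y: (y - 9)² = -10(x + 10).
Vertex (-10, 9); 4p = -10 so p = -5/2. Opens left.
Focus is p units from the vertex along the axis: (h + p, k).

(-25/2, 9)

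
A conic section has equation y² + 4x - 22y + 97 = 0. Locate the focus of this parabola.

Only y is squared. Complete the square in y: (y - 11)² = -4(x - 6).
Vertex (6, 11); 4p = -4 so p = -1. Opens left.
Focus is p units from the vertex along the axis: (h + p, k).

(5, 11)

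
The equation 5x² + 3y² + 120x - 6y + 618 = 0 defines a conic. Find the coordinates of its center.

(-12, 1)

Rearranging, 5(x² + 24x) + 3(y² - 2y) = -618.
Complete the square in x and y: 5(x + 12)² + 3(y - 1)² = -618 + 720 + 3 = 105
Divide through by 105 to get (x + 12)²/21 + (y - 1)²/35 = 1.
Ellipse with center (-12, 1).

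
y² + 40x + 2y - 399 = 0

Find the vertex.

Only y is squared. Complete the square in y: (y + 1)² = -40(x - 10).
Vertex (10, -1); 4p = -40 so p = -10. Opens left.

(10, -1)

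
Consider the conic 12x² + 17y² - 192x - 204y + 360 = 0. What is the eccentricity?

Rearranging, 12(x² - 16x) + 17(y² - 12y) = -360.
Completing the square gives 12(x - 8)² + 17(y - 6)² = -360 + 768 + 612 = 1020.
Divide through by 1020 to get (x - 8)²/85 + (y - 6)²/60 = 1.
Ellipse, center (8, 6), major axis horizontal; a² = 85, b² = 60.
c² = a² - b² = 25, so c = 5.
e = c/a = 5/√85 = √85/17.

e = √85/17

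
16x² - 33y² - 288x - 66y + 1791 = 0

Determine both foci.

Collect terms: 16(x² - 18x) -33(y² + 2y) = -1791
Complete the square in x and y: 16(x - 9)² -33(y + 1)² = -1791 + 1296 - 33 = -528
Dividing both sides by -528: (y + 1)²/16 - (x - 9)²/33 = 1
Hyperbola, center (9, -1), transverse axis vertical; a² = 16, b² = 33.
c² = a² + b² = 16 + 33 = 49, so c = 7.
Foci lie on the vertical axis through the center: (h, k ± c).

(9, -8) and (9, 6)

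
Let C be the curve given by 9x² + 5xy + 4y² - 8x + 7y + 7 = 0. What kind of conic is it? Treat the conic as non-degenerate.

A = 9, B = 5, C = 4.
Discriminant B² − 4AC = 5² − 4·9·4 = -119.
B² − 4AC < 0 ⇒ ellipse.

ellipse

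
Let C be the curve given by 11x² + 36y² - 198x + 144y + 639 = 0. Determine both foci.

11(x² - 18x) + 36(y² + 4y) = -639
11(x - 9)² + 36(y + 2)² = -639 + 891 + 144 = 396
Divide through by 396 to get (x - 9)²/36 + (y + 2)²/11 = 1.
Ellipse, center (9, -2), major axis horizontal; a² = 36, b² = 11.
c² = a² - b² = 36 - 11 = 25, so c = 5.
Foci lie on the horizontal axis through the center: (h ± c, k).

(4, -2) and (14, -2)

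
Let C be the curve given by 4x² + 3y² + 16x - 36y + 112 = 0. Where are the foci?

(-2, 5) and (-2, 7)

Collect terms: 4(x² + 4x) + 3(y² - 12y) = -112
4(x + 2)² + 3(y - 6)² = -112 + 16 + 108 = 12
Divide through by 12 to get (x + 2)²/3 + (y - 6)²/4 = 1.
Ellipse, center (-2, 6), major axis vertical; a² = 4, b² = 3.
c² = a² - b² = 4 - 3 = 1, so c = 1.
Foci lie on the vertical axis through the center: (h, k ± c).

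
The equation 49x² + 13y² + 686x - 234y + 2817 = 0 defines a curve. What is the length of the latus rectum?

Group: 49(x² + 14x) + 13(y² - 18y) = -2817
Completing the square gives 49(x + 7)² + 13(y - 9)² = -2817 + 2401 + 1053 = 637.
Dividing both sides by 637: (x + 7)²/13 + (y - 9)²/49 = 1
Ellipse, center (-7, 9), major axis vertical; a² = 49, b² = 13.
Latus rectum length = 2b²/a = 2·13/7 = 26/7.

26/7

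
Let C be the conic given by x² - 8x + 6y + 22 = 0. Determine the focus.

Only x is squared. Complete the square in x: (x - 4)² = -6(y + 1).
Vertex (4, -1); 4p = -6 so p = -3/2. Opens down.
Focus is p units from the vertex along the axis: (h, k + p).

(4, -5/2)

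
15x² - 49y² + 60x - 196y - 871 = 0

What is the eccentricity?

e = 8/7

Group the x- and y-terms: 15(x² + 4x) -49(y² + 4y) = 871
Complete the square: 15(x + 2)² -49(y + 2)² = 871 + 60 - 196 = 735
Divide through by 735 to get (x + 2)²/49 - (y + 2)²/15 = 1.
Hyperbola, center (-2, -2), transverse axis horizontal; a² = 49, b² = 15.
c² = a² + b² = 64, so c = 8.
e = c/a = 8/7.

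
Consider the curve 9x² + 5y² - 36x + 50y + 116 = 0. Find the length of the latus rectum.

Rearranging, 9(x² - 4x) + 5(y² + 10y) = -116.
Complete the square: 9(x - 2)² + 5(y + 5)² = -116 + 36 + 125 = 45
Dividing both sides by 45: (x - 2)²/5 + (y + 5)²/9 = 1
Ellipse, center (2, -5), major axis vertical; a² = 9, b² = 5.
Latus rectum length = 2b²/a = 2·5/3 = 10/3.

10/3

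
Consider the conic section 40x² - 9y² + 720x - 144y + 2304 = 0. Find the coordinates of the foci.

Group the x- and y-terms: 40(x² + 18x) -9(y² + 16y) = -2304
Complete the square: 40(x + 9)² -9(y + 8)² = -2304 + 3240 - 576 = 360
Divide by 360: (x + 9)²/9 - (y + 8)²/40 = 1
Hyperbola, center (-9, -8), transverse axis horizontal; a² = 9, b² = 40.
c² = a² + b² = 9 + 40 = 49, so c = 7.
Foci lie on the horizontal axis through the center: (h ± c, k).

(-16, -8) and (-2, -8)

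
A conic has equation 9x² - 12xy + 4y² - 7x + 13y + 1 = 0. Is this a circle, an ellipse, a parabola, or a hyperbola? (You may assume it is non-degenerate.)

parabola

A = 9, B = -12, C = 4.
Discriminant B² − 4AC = (-12)² − 4·9·4 = 0.
B² − 4AC = 0 ⇒ parabola.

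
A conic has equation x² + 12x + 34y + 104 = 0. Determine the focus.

(-6, -21/2)

Only x is squared. Complete the square in x: (x + 6)² = -34(y + 2).
Vertex (-6, -2); 4p = -34 so p = -17/2. Opens down.
Focus is p units from the vertex along the axis: (h, k + p).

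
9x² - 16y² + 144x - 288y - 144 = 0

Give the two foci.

9(x² + 16x) -16(y² + 18y) = 144
Complete the square in x and y: 9(x + 8)² -16(y + 9)² = 144 + 576 - 1296 = -576
Divide through by -576 to get (y + 9)²/36 - (x + 8)²/64 = 1.
Hyperbola, center (-8, -9), transverse axis vertical; a² = 36, b² = 64.
c² = a² + b² = 36 + 64 = 100, so c = 10.
Foci lie on the vertical axis through the center: (h, k ± c).

(-8, -19) and (-8, 1)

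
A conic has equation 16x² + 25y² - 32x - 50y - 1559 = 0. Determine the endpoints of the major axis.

Collect terms: 16(x² - 2x) + 25(y² - 2y) = 1559
16(x - 1)² + 25(y - 1)² = 1559 + 16 + 25 = 1600
Divide through by 1600 to get (x - 1)²/100 + (y - 1)²/64 = 1.
Ellipse, center (1, 1), major axis horizontal; a² = 100, b² = 64.
a = 10. Vertices at (h ± a, k).

(-9, 1) and (11, 1)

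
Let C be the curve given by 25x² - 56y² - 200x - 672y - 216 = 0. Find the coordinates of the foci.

(4, -15) and (4, 3)

Group: 25(x² - 8x) -56(y² + 12y) = 216
Complete the square in x and y: 25(x - 4)² -56(y + 6)² = 216 + 400 - 2016 = -1400
Divide through by -1400 to get (y + 6)²/25 - (x - 4)²/56 = 1.
Hyperbola, center (4, -6), transverse axis vertical; a² = 25, b² = 56.
c² = a² + b² = 25 + 56 = 81, so c = 9.
Foci lie on the vertical axis through the center: (h, k ± c).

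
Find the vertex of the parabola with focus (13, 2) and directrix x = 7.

(10, 2)

The vertex is the midpoint between the focus and the directrix along the axis of symmetry.
Axis is horizontal (directrix is vertical). Vertex x-coordinate = (13 + 7)/2 = 10; y-coordinate = 2.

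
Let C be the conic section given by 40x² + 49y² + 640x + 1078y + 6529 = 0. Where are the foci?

40(x² + 16x) + 49(y² + 22y) = -6529
40(x + 8)² + 49(y + 11)² = -6529 + 2560 + 5929 = 1960
Dividing both sides by 1960: (x + 8)²/49 + (y + 11)²/40 = 1
Ellipse, center (-8, -11), major axis horizontal; a² = 49, b² = 40.
c² = a² - b² = 49 - 40 = 9, so c = 3.
Foci lie on the horizontal axis through the center: (h ± c, k).

(-11, -11) and (-5, -11)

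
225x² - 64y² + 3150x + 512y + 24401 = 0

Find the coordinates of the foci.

(-7, -13) and (-7, 21)

Group the x- and y-terms: 225(x² + 14x) -64(y² - 8y) = -24401
225(x + 7)² -64(y - 4)² = -24401 + 11025 - 1024 = -14400
Dividing both sides by -14400: (y - 4)²/225 - (x + 7)²/64 = 1
Hyperbola, center (-7, 4), transverse axis vertical; a² = 225, b² = 64.
c² = a² + b² = 225 + 64 = 289, so c = 17.
Foci lie on the vertical axis through the center: (h, k ± c).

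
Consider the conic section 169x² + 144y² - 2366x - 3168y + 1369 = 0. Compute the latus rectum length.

Rearranging, 169(x² - 14x) + 144(y² - 22y) = -1369.
Complete the square in x and y: 169(x - 7)² + 144(y - 11)² = -1369 + 8281 + 17424 = 24336
Divide through by 24336 to get (x - 7)²/144 + (y - 11)²/169 = 1.
Ellipse, center (7, 11), major axis vertical; a² = 169, b² = 144.
Latus rectum length = 2b²/a = 2·144/13 = 288/13.

288/13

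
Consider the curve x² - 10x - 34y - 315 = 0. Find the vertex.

(5, -10)

Only x is squared. Complete the square in x: (x - 5)² = 34(y + 10).
Vertex (5, -10); 4p = 34 so p = 17/2. Opens up.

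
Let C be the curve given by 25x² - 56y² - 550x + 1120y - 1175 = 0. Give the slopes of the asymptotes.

5√14/28 and -5√14/28

Rearranging, 25(x² - 22x) -56(y² - 20y) = 1175.
25(x - 11)² -56(y - 10)² = 1175 + 3025 - 5600 = -1400
Dividing both sides by -1400: (y - 10)²/25 - (x - 11)²/56 = 1
Hyperbola, center (11, 10), transverse axis vertical; a² = 25, b² = 56.
For a vertical hyperbola the asymptotes have slope ±a/b.
Here that is ±5/2√14 = ±5√14/28.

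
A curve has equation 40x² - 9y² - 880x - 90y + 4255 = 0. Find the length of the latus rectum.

Rearranging, 40(x² - 22x) -9(y² + 10y) = -4255.
40(x - 11)² -9(y + 5)² = -4255 + 4840 - 225 = 360
Dividing both sides by 360: (x - 11)²/9 - (y + 5)²/40 = 1
Hyperbola, center (11, -5), transverse axis horizontal; a² = 9, b² = 40.
Latus rectum length = 2b²/a = 2·40/3 = 80/3.

80/3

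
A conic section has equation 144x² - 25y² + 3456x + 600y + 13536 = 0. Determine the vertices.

Collect terms: 144(x² + 24x) -25(y² - 24y) = -13536
Complete the square in x and y: 144(x + 12)² -25(y - 12)² = -13536 + 20736 - 3600 = 3600
Divide through by 3600 to get (x + 12)²/25 - (y - 12)²/144 = 1.
Hyperbola, center (-12, 12), transverse axis horizontal; a² = 25, b² = 144.
a = 5. Vertices at (h ± a, k).

(-17, 12) and (-7, 12)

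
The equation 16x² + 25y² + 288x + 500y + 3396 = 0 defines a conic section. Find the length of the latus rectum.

32/5

Group the x- and y-terms: 16(x² + 18x) + 25(y² + 20y) = -3396
Completing the square gives 16(x + 9)² + 25(y + 10)² = -3396 + 1296 + 2500 = 400.
Dividing both sides by 400: (x + 9)²/25 + (y + 10)²/16 = 1
Ellipse, center (-9, -10), major axis horizontal; a² = 25, b² = 16.
Latus rectum length = 2b²/a = 2·16/5 = 32/5.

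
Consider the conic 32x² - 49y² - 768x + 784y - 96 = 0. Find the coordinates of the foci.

(3, 8) and (21, 8)

Group: 32(x² - 24x) -49(y² - 16y) = 96
Completing the square gives 32(x - 12)² -49(y - 8)² = 96 + 4608 - 3136 = 1568.
Dividing both sides by 1568: (x - 12)²/49 - (y - 8)²/32 = 1
Hyperbola, center (12, 8), transverse axis horizontal; a² = 49, b² = 32.
c² = a² + b² = 49 + 32 = 81, so c = 9.
Foci lie on the horizontal axis through the center: (h ± c, k).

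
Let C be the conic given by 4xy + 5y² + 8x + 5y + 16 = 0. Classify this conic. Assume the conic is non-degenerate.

A = 0, B = 4, C = 5.
Discriminant B² − 4AC = 4² − 4·0·5 = 16.
B² − 4AC > 0 ⇒ hyperbola.

hyperbola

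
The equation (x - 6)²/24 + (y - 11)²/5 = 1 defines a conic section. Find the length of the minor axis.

Center (6, 11). The larger denominator 24 sits under the x-term, so the major axis is horizontal; a² = 24, b² = 5.
b² = 5 so b = √5; the minor axis has length 2b = 2√5.

2√5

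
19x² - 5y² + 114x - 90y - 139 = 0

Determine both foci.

Rearranging, 19(x² + 6x) -5(y² + 18y) = 139.
Complete the square: 19(x + 3)² -5(y + 9)² = 139 + 171 - 405 = -95
Divide through by -95 to get (y + 9)²/19 - (x + 3)²/5 = 1.
Hyperbola, center (-3, -9), transverse axis vertical; a² = 19, b² = 5.
c² = a² + b² = 19 + 5 = 24, so c = 2√6.
Foci lie on the vertical axis through the center: (h, k ± c).

(-3, -9 - 2√6) and (-3, -9 + 2√6)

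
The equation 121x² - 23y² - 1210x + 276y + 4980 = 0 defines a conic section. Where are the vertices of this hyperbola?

(5, -5) and (5, 17)

Group: 121(x² - 10x) -23(y² - 12y) = -4980
Complete the square in x and y: 121(x - 5)² -23(y - 6)² = -4980 + 3025 - 828 = -2783
Divide by -2783: (y - 6)²/121 - (x - 5)²/23 = 1
Hyperbola, center (5, 6), transverse axis vertical; a² = 121, b² = 23.
a = 11. Vertices at (h, k ± a).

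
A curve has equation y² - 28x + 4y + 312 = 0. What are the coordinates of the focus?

(18, -2)

Only y is squared. Complete the square in y: (y + 2)² = 28(x - 11).
Vertex (11, -2); 4p = 28 so p = 7. Opens right.
Focus is p units from the vertex along the axis: (h + p, k).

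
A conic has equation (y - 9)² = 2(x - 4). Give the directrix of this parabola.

x = 7/2

Vertex (4, 9); 4p = 2 so p = 1/2. Opens right.
Directrix is the vertical line x = h − p = 4 − (1/2) = 7/2.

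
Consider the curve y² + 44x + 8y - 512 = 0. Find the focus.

(1, -4)

Only y is squared. Complete the square in y: (y + 4)² = -44(x - 12).
Vertex (12, -4); 4p = -44 so p = -11. Opens left.
Focus is p units from the vertex along the axis: (h + p, k).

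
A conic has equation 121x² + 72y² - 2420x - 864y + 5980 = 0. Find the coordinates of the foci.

121(x² - 20x) + 72(y² - 12y) = -5980
Complete the square in x and y: 121(x - 10)² + 72(y - 6)² = -5980 + 12100 + 2592 = 8712
Divide by 8712: (x - 10)²/72 + (y - 6)²/121 = 1
Ellipse, center (10, 6), major axis vertical; a² = 121, b² = 72.
c² = a² - b² = 121 - 72 = 49, so c = 7.
Foci lie on the vertical axis through the center: (h, k ± c).

(10, -1) and (10, 13)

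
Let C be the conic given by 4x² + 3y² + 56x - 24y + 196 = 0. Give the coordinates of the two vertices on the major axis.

(-7, 0) and (-7, 8)

Rearranging, 4(x² + 14x) + 3(y² - 8y) = -196.
4(x + 7)² + 3(y - 4)² = -196 + 196 + 48 = 48
Dividing both sides by 48: (x + 7)²/12 + (y - 4)²/16 = 1
Ellipse, center (-7, 4), major axis vertical; a² = 16, b² = 12.
a = 4. Vertices at (h, k ± a).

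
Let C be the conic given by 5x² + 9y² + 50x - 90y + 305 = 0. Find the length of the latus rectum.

Rearranging, 5(x² + 10x) + 9(y² - 10y) = -305.
5(x + 5)² + 9(y - 5)² = -305 + 125 + 225 = 45
Divide by 45: (x + 5)²/9 + (y - 5)²/5 = 1
Ellipse, center (-5, 5), major axis horizontal; a² = 9, b² = 5.
Latus rectum length = 2b²/a = 2·5/3 = 10/3.

10/3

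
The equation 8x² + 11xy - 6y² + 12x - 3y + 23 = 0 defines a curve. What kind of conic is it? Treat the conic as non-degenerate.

hyperbola

A = 8, B = 11, C = -6.
Discriminant B² − 4AC = 11² − 4·8·(-6) = 313.
B² − 4AC > 0 ⇒ hyperbola.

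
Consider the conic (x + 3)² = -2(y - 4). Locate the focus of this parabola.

Vertex (-3, 4); 4p = -2 so p = -1/2. Opens down.
Focus is p units from the vertex along the axis: (h, k + p).

(-3, 7/2)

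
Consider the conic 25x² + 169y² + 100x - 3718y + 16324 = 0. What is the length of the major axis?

26

Group the x- and y-terms: 25(x² + 4x) + 169(y² - 22y) = -16324
Complete the square: 25(x + 2)² + 169(y - 11)² = -16324 + 100 + 20449 = 4225
Dividing both sides by 4225: (x + 2)²/169 + (y - 11)²/25 = 1
Ellipse, center (-2, 11), major axis horizontal; a² = 169, b² = 25.
a² = 169 so a = 13; the major axis has length 2a = 26.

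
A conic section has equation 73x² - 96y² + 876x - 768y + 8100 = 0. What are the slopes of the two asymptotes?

Rearranging, 73(x² + 12x) -96(y² + 8y) = -8100.
73(x + 6)² -96(y + 4)² = -8100 + 2628 - 1536 = -7008
Divide through by -7008 to get (y + 4)²/73 - (x + 6)²/96 = 1.
Hyperbola, center (-6, -4), transverse axis vertical; a² = 73, b² = 96.
For a vertical hyperbola the asymptotes have slope ±a/b.
Here that is ±√73/4√6 = ±√438/24.

√438/24 and -√438/24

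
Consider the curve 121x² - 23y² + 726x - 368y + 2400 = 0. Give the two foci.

(-3, -20) and (-3, 4)

Group: 121(x² + 6x) -23(y² + 16y) = -2400
Completing the square gives 121(x + 3)² -23(y + 8)² = -2400 + 1089 - 1472 = -2783.
Divide by -2783: (y + 8)²/121 - (x + 3)²/23 = 1
Hyperbola, center (-3, -8), transverse axis vertical; a² = 121, b² = 23.
c² = a² + b² = 121 + 23 = 144, so c = 12.
Foci lie on the vertical axis through the center: (h, k ± c).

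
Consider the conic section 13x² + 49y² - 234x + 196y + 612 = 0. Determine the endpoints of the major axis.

Collect terms: 13(x² - 18x) + 49(y² + 4y) = -612
13(x - 9)² + 49(y + 2)² = -612 + 1053 + 196 = 637
Divide by 637: (x - 9)²/49 + (y + 2)²/13 = 1
Ellipse, center (9, -2), major axis horizontal; a² = 49, b² = 13.
a = 7. Vertices at (h ± a, k).

(2, -2) and (16, -2)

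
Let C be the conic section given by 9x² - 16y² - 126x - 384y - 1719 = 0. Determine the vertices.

(7, -15) and (7, -9)

Rearranging, 9(x² - 14x) -16(y² + 24y) = 1719.
9(x - 7)² -16(y + 12)² = 1719 + 441 - 2304 = -144
Dividing both sides by -144: (y + 12)²/9 - (x - 7)²/16 = 1
Hyperbola, center (7, -12), transverse axis vertical; a² = 9, b² = 16.
a = 3. Vertices at (h, k ± a).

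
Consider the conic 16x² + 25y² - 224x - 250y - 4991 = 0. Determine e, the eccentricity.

Group: 16(x² - 14x) + 25(y² - 10y) = 4991
16(x - 7)² + 25(y - 5)² = 4991 + 784 + 625 = 6400
Divide by 6400: (x - 7)²/400 + (y - 5)²/256 = 1
Ellipse, center (7, 5), major axis horizontal; a² = 400, b² = 256.
c² = a² - b² = 144, so c = 12.
e = c/a = 12/20 = 3/5.

e = 3/5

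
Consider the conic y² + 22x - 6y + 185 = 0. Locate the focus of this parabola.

Only y is squared. Complete the square in y: (y - 3)² = -22(x + 8).
Vertex (-8, 3); 4p = -22 so p = -11/2. Opens left.
Focus is p units from the vertex along the axis: (h + p, k).

(-27/2, 3)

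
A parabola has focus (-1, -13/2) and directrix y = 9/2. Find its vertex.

(-1, -1)

The vertex is the midpoint between the focus and the directrix along the axis of symmetry.
Axis is vertical (directrix is horizontal). Vertex y-coordinate = (-13/2 + 9/2)/2 = -1; x-coordinate = -1.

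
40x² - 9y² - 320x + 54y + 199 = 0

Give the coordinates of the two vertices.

(1, 3) and (7, 3)

Group: 40(x² - 8x) -9(y² - 6y) = -199
Complete the square in x and y: 40(x - 4)² -9(y - 3)² = -199 + 640 - 81 = 360
Dividing both sides by 360: (x - 4)²/9 - (y - 3)²/40 = 1
Hyperbola, center (4, 3), transverse axis horizontal; a² = 9, b² = 40.
a = 3. Vertices at (h ± a, k).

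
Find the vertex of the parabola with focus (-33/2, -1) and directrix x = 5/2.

(-7, -1)

The vertex is the midpoint between the focus and the directrix along the axis of symmetry.
Axis is horizontal (directrix is vertical). Vertex x-coordinate = (-33/2 + 5/2)/2 = -7; y-coordinate = -1.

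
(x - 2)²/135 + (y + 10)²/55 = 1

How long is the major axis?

Center (2, -10). The larger denominator 135 sits under the x-term, so the major axis is horizontal; a² = 135, b² = 55.
a² = 135 so a = 3√15; the major axis has length 2a = 6√15.

6√15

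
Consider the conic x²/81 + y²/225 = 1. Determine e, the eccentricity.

e = 4/5

Center (0, 0). The larger denominator 225 sits under the y-term, so the major axis is vertical; a² = 225, b² = 81.
c² = a² - b² = 144, so c = 12.
e = c/a = 12/15 = 4/5.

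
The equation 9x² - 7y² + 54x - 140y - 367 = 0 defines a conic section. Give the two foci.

(-3, -18) and (-3, -2)

Group the x- and y-terms: 9(x² + 6x) -7(y² + 20y) = 367
9(x + 3)² -7(y + 10)² = 367 + 81 - 700 = -252
Divide by -252: (y + 10)²/36 - (x + 3)²/28 = 1
Hyperbola, center (-3, -10), transverse axis vertical; a² = 36, b² = 28.
c² = a² + b² = 36 + 28 = 64, so c = 8.
Foci lie on the vertical axis through the center: (h, k ± c).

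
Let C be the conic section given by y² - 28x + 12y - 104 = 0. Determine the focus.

(2, -6)

Only y is squared. Complete the square in y: (y + 6)² = 28(x + 5).
Vertex (-5, -6); 4p = 28 so p = 7. Opens right.
Focus is p units from the vertex along the axis: (h + p, k).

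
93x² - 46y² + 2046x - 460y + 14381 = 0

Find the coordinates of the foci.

Rearranging, 93(x² + 22x) -46(y² + 10y) = -14381.
93(x + 11)² -46(y + 5)² = -14381 + 11253 - 1150 = -4278
Divide through by -4278 to get (y + 5)²/93 - (x + 11)²/46 = 1.
Hyperbola, center (-11, -5), transverse axis vertical; a² = 93, b² = 46.
c² = a² + b² = 93 + 46 = 139, so c = √139.
Foci lie on the vertical axis through the center: (h, k ± c).

(-11, -5 - √139) and (-11, -5 + √139)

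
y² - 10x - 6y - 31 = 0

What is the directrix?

Only y is squared. Complete the square in y: (y - 3)² = 10(x + 4).
Vertex (-4, 3); 4p = 10 so p = 5/2. Opens right.
Directrix is the vertical line x = h − p = -4 − (5/2) = -13/2.

x = -13/2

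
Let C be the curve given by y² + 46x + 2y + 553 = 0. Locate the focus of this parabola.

(-47/2, -1)

Only y is squared. Complete the square in y: (y + 1)² = -46(x + 12).
Vertex (-12, -1); 4p = -46 so p = -23/2. Opens left.
Focus is p units from the vertex along the axis: (h + p, k).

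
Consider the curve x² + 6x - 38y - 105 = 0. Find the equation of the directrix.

y = -25/2

Only x is squared. Complete the square in x: (x + 3)² = 38(y + 3).
Vertex (-3, -3); 4p = 38 so p = 19/2. Opens up.
Directrix is the horizontal line y = k − p = -3 − (19/2) = -25/2.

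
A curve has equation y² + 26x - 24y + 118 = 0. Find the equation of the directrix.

Only y is squared. Complete the square in y: (y - 12)² = -26(x - 1).
Vertex (1, 12); 4p = -26 so p = -13/2. Opens left.
Directrix is the vertical line x = h − p = 1 − (-13/2) = 15/2.

x = 15/2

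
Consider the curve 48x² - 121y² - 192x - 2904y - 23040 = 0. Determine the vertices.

(-9, -12) and (13, -12)

Group: 48(x² - 4x) -121(y² + 24y) = 23040
48(x - 2)² -121(y + 12)² = 23040 + 192 - 17424 = 5808
Dividing both sides by 5808: (x - 2)²/121 - (y + 12)²/48 = 1
Hyperbola, center (2, -12), transverse axis horizontal; a² = 121, b² = 48.
a = 11. Vertices at (h ± a, k).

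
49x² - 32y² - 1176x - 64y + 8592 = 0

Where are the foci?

(12, -10) and (12, 8)

Group: 49(x² - 24x) -32(y² + 2y) = -8592
Complete the square in x and y: 49(x - 12)² -32(y + 1)² = -8592 + 7056 - 32 = -1568
Dividing both sides by -1568: (y + 1)²/49 - (x - 12)²/32 = 1
Hyperbola, center (12, -1), transverse axis vertical; a² = 49, b² = 32.
c² = a² + b² = 49 + 32 = 81, so c = 9.
Foci lie on the vertical axis through the center: (h, k ± c).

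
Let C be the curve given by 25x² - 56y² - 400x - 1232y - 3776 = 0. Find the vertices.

Collect terms: 25(x² - 16x) -56(y² + 22y) = 3776
Complete the square in x and y: 25(x - 8)² -56(y + 11)² = 3776 + 1600 - 6776 = -1400
Divide through by -1400 to get (y + 11)²/25 - (x - 8)²/56 = 1.
Hyperbola, center (8, -11), transverse axis vertical; a² = 25, b² = 56.
a = 5. Vertices at (h, k ± a).

(8, -16) and (8, -6)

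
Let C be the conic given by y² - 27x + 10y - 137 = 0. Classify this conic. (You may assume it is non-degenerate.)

No xy term. Coefficients of x² and y² are A = 0, C = 1.
Exactly one squared variable ⇒ parabola.

parabola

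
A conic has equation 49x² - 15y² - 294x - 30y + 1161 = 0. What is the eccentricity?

49(x² - 6x) -15(y² + 2y) = -1161
Complete the square in x and y: 49(x - 3)² -15(y + 1)² = -1161 + 441 - 15 = -735
Divide by -735: (y + 1)²/49 - (x - 3)²/15 = 1
Hyperbola, center (3, -1), transverse axis vertical; a² = 49, b² = 15.
c² = a² + b² = 64, so c = 8.
e = c/a = 8/7.

e = 8/7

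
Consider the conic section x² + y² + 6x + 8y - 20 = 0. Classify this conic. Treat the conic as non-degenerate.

No xy term. Coefficients of x² and y² are A = 1, C = 1.
A = C (same sign) ⇒ circle.

circle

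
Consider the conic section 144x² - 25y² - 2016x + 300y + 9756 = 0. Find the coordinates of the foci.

Group the x- and y-terms: 144(x² - 14x) -25(y² - 12y) = -9756
144(x - 7)² -25(y - 6)² = -9756 + 7056 - 900 = -3600
Divide by -3600: (y - 6)²/144 - (x - 7)²/25 = 1
Hyperbola, center (7, 6), transverse axis vertical; a² = 144, b² = 25.
c² = a² + b² = 144 + 25 = 169, so c = 13.
Foci lie on the vertical axis through the center: (h, k ± c).

(7, -7) and (7, 19)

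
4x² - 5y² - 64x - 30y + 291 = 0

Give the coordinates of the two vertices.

(8, -7) and (8, 1)

Rearranging, 4(x² - 16x) -5(y² + 6y) = -291.
Complete the square: 4(x - 8)² -5(y + 3)² = -291 + 256 - 45 = -80
Divide by -80: (y + 3)²/16 - (x - 8)²/20 = 1
Hyperbola, center (8, -3), transverse axis vertical; a² = 16, b² = 20.
a = 4. Vertices at (h, k ± a).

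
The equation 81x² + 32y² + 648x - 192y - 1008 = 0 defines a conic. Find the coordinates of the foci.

81(x² + 8x) + 32(y² - 6y) = 1008
Complete the square in x and y: 81(x + 4)² + 32(y - 3)² = 1008 + 1296 + 288 = 2592
Divide through by 2592 to get (x + 4)²/32 + (y - 3)²/81 = 1.
Ellipse, center (-4, 3), major axis vertical; a² = 81, b² = 32.
c² = a² - b² = 81 - 32 = 49, so c = 7.
Foci lie on the vertical axis through the center: (h, k ± c).

(-4, -4) and (-4, 10)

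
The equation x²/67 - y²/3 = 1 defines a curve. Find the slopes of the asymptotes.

Center (0, 0). The positive term is the x-term, so the transverse axis is horizontal; a² = 67, b² = 3.
For a horizontal hyperbola the asymptotes have slope ±b/a.
Here that is ±√3/√67 = ±√201/67.

√201/67 and -√201/67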